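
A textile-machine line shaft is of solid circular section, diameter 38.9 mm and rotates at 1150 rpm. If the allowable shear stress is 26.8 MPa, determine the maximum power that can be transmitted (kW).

37.3 kW

J = πd⁴/32 = π(0.0389)⁴/32 = 2.248×10^-7 m⁴.
T_max = τ_allow·J/r = 2.68×10^7 × 2.248×10^-7 / 0.0194 = 309.8 N·m.
ω = 2π·1150/60 = 120.4 rad/s, so P_max = T_max·ω = 3.730×10^4 W.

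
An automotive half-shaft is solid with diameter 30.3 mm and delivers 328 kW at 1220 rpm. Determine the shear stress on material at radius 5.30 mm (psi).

ω = 2π·1220/60 = 127.8 rad/s, so T = P/ω = 328×10³ / 127.8 = 2567 N·m.
J = πd⁴/32 = π(0.0303)⁴/32 = 8.275×10^-8 m⁴.
Shear stress varies linearly with radius: τ = T·r/J = 2567 × 0.00530 / 8.275×10^-8 = 1.644×10^8 Pa.

23800 psi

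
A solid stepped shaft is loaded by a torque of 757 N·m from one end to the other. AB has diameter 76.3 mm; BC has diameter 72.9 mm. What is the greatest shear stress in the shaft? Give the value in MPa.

9.95 MPa

Under the same torque, τ_max = 16T/(πd³) is largest where d is smallest — segment BC (d = 72.9 mm).
τ_max = 16·757.0/(π·(0.0729)³) = 9.951×10^6 Pa.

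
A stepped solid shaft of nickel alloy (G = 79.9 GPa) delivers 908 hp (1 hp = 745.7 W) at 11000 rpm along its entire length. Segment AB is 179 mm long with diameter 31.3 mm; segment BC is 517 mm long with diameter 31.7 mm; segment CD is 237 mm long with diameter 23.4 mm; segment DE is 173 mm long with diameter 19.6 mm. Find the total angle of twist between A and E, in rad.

0.199 rad

ω = 2π·11000/60 = 1152 rad/s, so T = P/ω = 908×745.7 / 1152 = 587.8 N·m.
J_AB = π(0.0313)⁴/32 = 9.42×10^-8 m⁴; J_BC = π(0.0317)⁴/32 = 9.91×10^-8 m⁴; J_CD = π(0.0234)⁴/32 = 2.94×10^-8 m⁴; J_DE = π(0.0196)⁴/32 = 1.45×10^-8 m⁴.
θ = (T/G)·Σ L_i/J_i = (587.8/79.9×10⁹)·(0.179/9.42×10^-8 + 0.517/9.91×10^-8 + 0.237/2.94×10^-8 + 0.173/1.45×10^-8) = 0.1994 rad.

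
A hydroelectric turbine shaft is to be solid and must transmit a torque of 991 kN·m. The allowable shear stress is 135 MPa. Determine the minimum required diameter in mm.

334 mm

For a solid shaft τ_max = 16T/(πd³), so d = (16T/(π τ_allow))^(1/3) = (16·991000/(π·1.35×10^8))^(1/3) = 0.3344 m.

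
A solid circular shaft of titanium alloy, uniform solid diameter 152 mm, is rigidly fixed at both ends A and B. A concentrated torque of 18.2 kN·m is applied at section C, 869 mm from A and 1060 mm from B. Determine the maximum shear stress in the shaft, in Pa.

With uniform GJ and both ends fixed, compatibility θ_AC = θ_CB gives T_A·a = T_B·b, together with T_A + T_B = T₀.
T_A = T₀·b/(a+b) = 18200·1060/1929 = 10000 N·m; T_B = 8199 N·m.
τ in each portion: τ_AC = 1.45×10^7 Pa, τ_CB = 1.19×10^7 Pa; maximum is in AC.
τ_max = T_AC·r/J = 10000·0.0760/5.24×10^-5 = 1.450×10^7 Pa.

1.45e7 Pa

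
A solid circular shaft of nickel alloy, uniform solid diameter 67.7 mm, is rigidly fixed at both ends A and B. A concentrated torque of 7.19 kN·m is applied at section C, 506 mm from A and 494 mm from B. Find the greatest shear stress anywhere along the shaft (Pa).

5.97e7 Pa

With uniform GJ and both ends fixed, compatibility θ_AC = θ_CB gives T_A·a = T_B·b, together with T_A + T_B = T₀.
T_A = T₀·b/(a+b) = 7190·494/1000 = 3552 N·m; T_B = 3638 N·m.
τ in each portion: τ_AC = 5.83×10^7 Pa, τ_CB = 5.97×10^7 Pa; maximum is in CB.
τ_max = T_CB·r/J = 3638·0.0338/2.06×10^-6 = 5.972×10^7 Pa.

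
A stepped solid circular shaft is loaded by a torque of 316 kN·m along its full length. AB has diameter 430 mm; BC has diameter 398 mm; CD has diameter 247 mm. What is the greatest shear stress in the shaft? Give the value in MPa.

Under the same torque, τ_max = 16T/(πd³) is largest where d is smallest — segment CD (d = 247 mm).
τ_max = 16·316000/(π·(0.247)³) = 1.068×10^8 Pa.

107 MPa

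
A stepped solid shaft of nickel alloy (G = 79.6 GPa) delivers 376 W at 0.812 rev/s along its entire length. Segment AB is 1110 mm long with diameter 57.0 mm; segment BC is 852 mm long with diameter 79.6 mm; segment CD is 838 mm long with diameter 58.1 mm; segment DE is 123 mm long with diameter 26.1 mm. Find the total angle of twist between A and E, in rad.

0.00439 rad

ω = 2π·0.812 = 5.102 rad/s, so T = P/ω = 376 / 5.102 = 73.70 N·m.
J_AB = π(0.0570)⁴/32 = 1.04×10^-6 m⁴; J_BC = π(0.0796)⁴/32 = 3.94×10^-6 m⁴; J_CD = π(0.0581)⁴/32 = 1.12×10^-6 m⁴; J_DE = π(0.0261)⁴/32 = 4.56×10^-8 m⁴.
θ = (T/G)·Σ L_i/J_i = (73.70/79.6×10⁹)·(1.11/1.04×10^-6 + 0.852/3.94×10^-6 + 0.838/1.12×10^-6 + 0.123/4.56×10^-8) = 4.385×10^-3 rad.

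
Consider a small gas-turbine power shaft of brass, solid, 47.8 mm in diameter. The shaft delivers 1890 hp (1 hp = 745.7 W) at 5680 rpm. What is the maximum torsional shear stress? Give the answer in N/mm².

ω = 2π·5680/60 = 594.8 rad/s, so T = P/ω = 1890×745.7 / 594.8 = 2369 N·m.
J = πd⁴/32 = π(0.0478)⁴/32 = 5.125×10^-7 m⁴.
τ_max = T·r/J = 2369 × 0.0239 / 5.125×10^-7 = 1.105×10^8 Pa.

110 N/mm²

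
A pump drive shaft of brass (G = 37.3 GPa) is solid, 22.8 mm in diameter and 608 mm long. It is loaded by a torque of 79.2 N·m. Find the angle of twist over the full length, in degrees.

J = πd⁴/32 = π(0.0228)⁴/32 = 2.653×10^-8 m⁴.
θ = T·L/(G·J) = 79.20 × 0.608 / (37.3×10⁹ × 2.653×10^-8) = 0.04866 rad.

2.79°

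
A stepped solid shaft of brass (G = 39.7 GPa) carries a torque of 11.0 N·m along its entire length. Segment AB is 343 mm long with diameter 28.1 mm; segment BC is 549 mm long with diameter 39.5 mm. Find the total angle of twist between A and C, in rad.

J_AB = π(0.0281)⁴/32 = 6.12×10^-8 m⁴; J_BC = π(0.0395)⁴/32 = 2.39×10^-7 m⁴.
θ = (T/G)·Σ L_i/J_i = (11.00/39.7×10⁹)·(0.343/6.12×10^-8 + 0.549/2.39×10^-7) = 2.189×10^-3 rad.

0.00219 rad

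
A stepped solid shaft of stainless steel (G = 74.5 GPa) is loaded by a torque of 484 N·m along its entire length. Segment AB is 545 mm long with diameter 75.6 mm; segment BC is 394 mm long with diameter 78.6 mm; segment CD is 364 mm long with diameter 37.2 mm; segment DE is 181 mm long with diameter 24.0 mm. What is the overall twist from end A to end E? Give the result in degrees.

J_AB = π(0.0756)⁴/32 = 3.21×10^-6 m⁴; J_BC = π(0.0786)⁴/32 = 3.75×10^-6 m⁴; J_CD = π(0.0372)⁴/32 = 1.88×10^-7 m⁴; J_DE = π(0.0240)⁴/32 = 3.26×10^-8 m⁴.
θ = (T/G)·Σ L_i/J_i = (484.0/74.5×10⁹)·(0.545/3.21×10^-6 + 0.394/3.75×10^-6 + 0.364/1.88×10^-7 + 0.181/3.26×10^-8) = 0.05047 rad.

2.89°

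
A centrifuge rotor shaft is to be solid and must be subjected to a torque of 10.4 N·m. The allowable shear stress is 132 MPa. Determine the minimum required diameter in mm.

For a solid shaft τ_max = 16T/(πd³), so d = (16T/(π τ_allow))^(1/3) = (16·10.40/(π·1.32×10^8))^(1/3) = 0.007376 m.

7.38 mm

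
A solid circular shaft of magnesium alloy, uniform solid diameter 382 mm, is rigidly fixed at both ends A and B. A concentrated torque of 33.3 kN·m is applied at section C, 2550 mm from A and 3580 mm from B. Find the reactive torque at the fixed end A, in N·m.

19400 N·m

With uniform GJ and both ends fixed, compatibility θ_AC = θ_CB gives T_A·a = T_B·b, together with T_A + T_B = T₀.
T_A = T₀·b/(a+b) = 33300·3580/6130 = 19450 N·m; T_B = 13850 N·m.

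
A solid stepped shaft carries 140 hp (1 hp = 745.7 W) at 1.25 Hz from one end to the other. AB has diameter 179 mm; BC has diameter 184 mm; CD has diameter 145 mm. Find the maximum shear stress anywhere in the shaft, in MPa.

22.2 MPa

ω = 2π·1.25 = 7.854 rad/s, so T = P/ω = 140×745.7 / 7.854 = 13290 N·m.
Under the same torque, τ_max = 16T/(πd³) is largest where d is smallest — segment CD (d = 145 mm).
τ_max = 16·13290/(π·(0.145)³) = 2.221×10^7 Pa.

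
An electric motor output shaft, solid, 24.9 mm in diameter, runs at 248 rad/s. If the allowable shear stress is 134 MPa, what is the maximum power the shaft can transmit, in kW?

101 kW

J = πd⁴/32 = π(0.0249)⁴/32 = 3.774×10^-8 m⁴.
T_max = τ_allow·J/r = 1.34×10^8 × 3.774×10^-8 / 0.0124 = 406.2 N·m.
ω = 248 rad/s, so P_max = T_max·ω = 1.007×10^5 W.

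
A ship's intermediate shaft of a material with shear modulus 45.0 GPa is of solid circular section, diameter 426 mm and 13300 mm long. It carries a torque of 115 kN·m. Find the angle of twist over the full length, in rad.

0.0105 rad

J = πd⁴/32 = π(0.426)⁴/32 = 3.233×10^-3 m⁴.
θ = T·L/(G·J) = 115000 × 13.3 / (45.0×10⁹ × 3.233×10^-3) = 0.01051 rad.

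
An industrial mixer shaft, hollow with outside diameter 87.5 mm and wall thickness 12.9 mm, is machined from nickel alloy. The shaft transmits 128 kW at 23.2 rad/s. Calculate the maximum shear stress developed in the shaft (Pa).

5.57e7 Pa

ω = 23.2 rad/s, so T = P/ω = 128×10³ / 23.20 = 5517 N·m.
J = π(d_o⁴ − d_i⁴)/32 = π(0.0875⁴ − 0.0617⁴)/32 = 4.332×10^-6 m⁴.
τ_max = T·r/J = 5517 × 0.0437 / 4.332×10^-6 = 5.572×10^7 Pa.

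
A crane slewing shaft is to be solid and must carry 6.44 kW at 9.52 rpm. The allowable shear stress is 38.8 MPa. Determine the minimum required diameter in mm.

ω = 2π·9.52/60 = 0.9969 rad/s, so T = P/ω = 6.44×10³ / 0.9969 = 6460 N·m.
For a solid shaft τ_max = 16T/(πd³), so d = (16T/(π τ_allow))^(1/3) = (16·6460/(π·3.88×10^7))^(1/3) = 0.09465 m.

94.6 mm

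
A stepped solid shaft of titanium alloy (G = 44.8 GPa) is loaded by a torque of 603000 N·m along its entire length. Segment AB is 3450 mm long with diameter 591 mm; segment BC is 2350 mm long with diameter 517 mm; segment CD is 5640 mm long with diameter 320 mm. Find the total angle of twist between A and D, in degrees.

J_AB = π(0.591)⁴/32 = 0.0120 m⁴; J_BC = π(0.517)⁴/32 = 7.01×10^-3 m⁴; J_CD = π(0.320)⁴/32 = 1.03×10^-3 m⁴.
θ = (T/G)·Σ L_i/J_i = (603000/44.8×10⁹)·(3.45/0.0120 + 2.35/7.01×10^-3 + 5.64/1.03×10^-3) = 0.08213 rad.

4.71°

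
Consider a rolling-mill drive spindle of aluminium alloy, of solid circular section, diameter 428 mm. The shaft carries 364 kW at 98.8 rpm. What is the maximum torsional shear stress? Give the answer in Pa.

ω = 2π·98.8/60 = 10.35 rad/s, so T = P/ω = 364×10³ / 10.35 = 35180 N·m.
J = πd⁴/32 = π(0.428)⁴/32 = 3.294×10^-3 m⁴.
τ_max = T·r/J = 35180 × 0.214 / 3.294×10^-3 = 2.285×10^6 Pa.

2.29e6 Pa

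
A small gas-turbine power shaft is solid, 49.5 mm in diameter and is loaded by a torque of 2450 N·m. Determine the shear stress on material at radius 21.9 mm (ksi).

J = πd⁴/32 = π(0.0495)⁴/32 = 5.894×10^-7 m⁴.
Shear stress varies linearly with radius: τ = T·r/J = 2450 × 0.0219 / 5.894×10^-7 = 9.103×10^7 Pa.

13.2 ksi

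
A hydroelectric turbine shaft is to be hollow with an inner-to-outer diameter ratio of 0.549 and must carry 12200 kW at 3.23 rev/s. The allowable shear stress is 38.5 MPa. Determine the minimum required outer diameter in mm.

444 mm

ω = 2π·3.23 = 20.29 rad/s, so T = P/ω = 12200×10³ / 20.29 = 601100 N·m.
For a hollow shaft with d_i/d_o = 0.549: τ_max = 16T/(π d_o³ (1−k⁴)), so d_o = [16T/(π τ_allow (1−k⁴))]^(1/3) = [16·601100/(π·3.85×10^7·0.9092)]^(1/3) = 0.4439 m.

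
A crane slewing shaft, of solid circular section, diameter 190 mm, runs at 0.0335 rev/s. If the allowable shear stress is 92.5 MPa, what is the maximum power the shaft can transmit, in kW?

J = πd⁴/32 = π(0.190)⁴/32 = 1.279×10^-4 m⁴.
T_max = τ_allow·J/r = 9.25×10^7 × 1.279×10^-4 / 0.0950 = 124600 N·m.
ω = 2π·0.0335 = 0.2105 rad/s, so P_max = T_max·ω = 2.622×10^4 W.

26.2 kW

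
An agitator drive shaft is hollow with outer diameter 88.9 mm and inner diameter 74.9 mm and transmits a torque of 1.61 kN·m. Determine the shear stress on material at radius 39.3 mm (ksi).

J = π(d_o⁴ − d_i⁴)/32 = π(0.0889⁴ − 0.0749⁴)/32 = 3.042×10^-6 m⁴.
Shear stress varies linearly with radius: τ = T·r/J = 1610 × 0.0393 / 3.042×10^-6 = 2.080×10^7 Pa.

3.02 ksi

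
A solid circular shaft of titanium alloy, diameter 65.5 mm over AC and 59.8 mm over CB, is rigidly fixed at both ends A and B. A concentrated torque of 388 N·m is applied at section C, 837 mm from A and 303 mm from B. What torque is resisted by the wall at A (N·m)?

Compatibility: T_A·a/J_AC = T_B·b/J_CB with T_A + T_B = T₀.
J_AC = 1.81×10^-6 m⁴, J_CB = 1.26×10^-6 m⁴, so T_A = T₀·(J_AC/a)/((J_AC/a)+(J_CB/b)) = 132.9 N·m, T_B = 255.1 N·m.

133 N·m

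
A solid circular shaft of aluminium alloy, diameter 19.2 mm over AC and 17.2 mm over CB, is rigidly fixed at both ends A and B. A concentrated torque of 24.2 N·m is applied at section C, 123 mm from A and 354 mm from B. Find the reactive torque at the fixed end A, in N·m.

19.8 N·m

Compatibility: T_A·a/J_AC = T_B·b/J_CB with T_A + T_B = T₀.
J_AC = 1.33×10^-8 m⁴, J_CB = 8.59×10^-9 m⁴, so T_A = T₀·(J_AC/a)/((J_AC/a)+(J_CB/b)) = 19.77 N·m, T_B = 4.425 N·m.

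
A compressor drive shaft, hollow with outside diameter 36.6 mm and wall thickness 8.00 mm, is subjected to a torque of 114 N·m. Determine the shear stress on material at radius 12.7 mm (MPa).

J = π(d_o⁴ − d_i⁴)/32 = π(0.0366⁴ − 0.0206⁴)/32 = 1.585×10^-7 m⁴.
Shear stress varies linearly with radius: τ = T·r/J = 114.0 × 0.0127 / 1.585×10^-7 = 9.135×10^6 Pa.

9.14 MPa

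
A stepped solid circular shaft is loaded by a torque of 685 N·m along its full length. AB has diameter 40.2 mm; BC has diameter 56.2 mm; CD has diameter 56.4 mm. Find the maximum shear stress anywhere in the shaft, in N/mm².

53.7 N/mm²

Under the same torque, τ_max = 16T/(πd³) is largest where d is smallest — segment AB (d = 40.2 mm).
τ_max = 16·685.0/(π·(0.0402)³) = 5.370×10^7 Pa.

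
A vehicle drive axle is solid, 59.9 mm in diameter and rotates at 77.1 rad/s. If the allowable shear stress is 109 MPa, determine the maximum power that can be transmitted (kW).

J = πd⁴/32 = π(0.0599)⁴/32 = 1.264×10^-6 m⁴.
T_max = τ_allow·J/r = 1.09×10^8 × 1.264×10^-6 / 0.0300 = 4600 N·m.
ω = 77.1 rad/s, so P_max = T_max·ω = 3.546×10^5 W.

355 kW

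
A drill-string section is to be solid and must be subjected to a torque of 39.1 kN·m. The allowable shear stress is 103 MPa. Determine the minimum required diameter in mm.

125 mm

For a solid shaft τ_max = 16T/(πd³), so d = (16T/(π τ_allow))^(1/3) = (16·39100/(π·1.03×10^8))^(1/3) = 0.1246 m.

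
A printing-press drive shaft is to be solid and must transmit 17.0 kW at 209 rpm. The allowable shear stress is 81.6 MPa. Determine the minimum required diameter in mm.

36.5 mm

ω = 2π·209/60 = 21.89 rad/s, so T = P/ω = 17.0×10³ / 21.89 = 776.7 N·m.
For a solid shaft τ_max = 16T/(πd³), so d = (16T/(π τ_allow))^(1/3) = (16·776.7/(π·8.16×10^7))^(1/3) = 0.03646 m.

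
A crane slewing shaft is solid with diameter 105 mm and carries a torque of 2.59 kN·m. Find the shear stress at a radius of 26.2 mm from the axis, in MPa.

J = πd⁴/32 = π(0.105)⁴/32 = 1.193×10^-5 m⁴.
Shear stress varies linearly with radius: τ = T·r/J = 2590 × 0.0262 / 1.193×10^-5 = 5.686×10^6 Pa.

5.69 MPa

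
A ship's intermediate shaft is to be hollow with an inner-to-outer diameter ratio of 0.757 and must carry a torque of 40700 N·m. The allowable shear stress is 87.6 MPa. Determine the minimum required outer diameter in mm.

152 mm

For a hollow shaft with d_i/d_o = 0.757: τ_max = 16T/(π d_o³ (1−k⁴)), so d_o = [16T/(π τ_allow (1−k⁴))]^(1/3) = [16·40700/(π·8.76×10^7·0.6716)]^(1/3) = 0.1522 m.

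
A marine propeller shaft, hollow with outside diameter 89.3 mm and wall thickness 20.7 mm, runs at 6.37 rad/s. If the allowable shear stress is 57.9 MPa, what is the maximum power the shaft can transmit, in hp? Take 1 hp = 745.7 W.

63.4 hp

J = π(d_o⁴ − d_i⁴)/32 = π(0.0893⁴ − 0.0479⁴)/32 = 5.726×10^-6 m⁴.
T_max = τ_allow·J/r = 5.79×10^7 × 5.726×10^-6 / 0.0446 = 7426 N·m.
ω = 6.37 rad/s, so P_max = T_max·ω = 4.730×10^4 W.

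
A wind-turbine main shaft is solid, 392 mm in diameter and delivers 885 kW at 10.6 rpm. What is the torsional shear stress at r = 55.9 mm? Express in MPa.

ω = 2π·10.6/60 = 1.110 rad/s, so T = P/ω = 885×10³ / 1.110 = 797300 N·m.
J = πd⁴/32 = π(0.392)⁴/32 = 2.318×10^-3 m⁴.
Shear stress varies linearly with radius: τ = T·r/J = 797300 × 0.0559 / 2.318×10^-3 = 1.923×10^7 Pa.

19.2 MPa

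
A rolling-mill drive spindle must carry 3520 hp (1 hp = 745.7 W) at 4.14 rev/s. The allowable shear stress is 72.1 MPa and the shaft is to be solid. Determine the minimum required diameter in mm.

ω = 2π·4.14 = 26.01 rad/s, so T = P/ω = 3520×745.7 / 26.01 = 100900 N·m.
For a solid shaft τ_max = 16T/(πd³), so d = (16T/(π τ_allow))^(1/3) = (16·100900/(π·7.21×10^7))^(1/3) = 0.1925 m.

192 mm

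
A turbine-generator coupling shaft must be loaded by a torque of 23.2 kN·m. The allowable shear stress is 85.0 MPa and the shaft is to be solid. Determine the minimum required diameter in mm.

112 mm

For a solid shaft τ_max = 16T/(πd³), so d = (16T/(π τ_allow))^(1/3) = (16·23200/(π·8.50×10^7))^(1/3) = 0.1116 m.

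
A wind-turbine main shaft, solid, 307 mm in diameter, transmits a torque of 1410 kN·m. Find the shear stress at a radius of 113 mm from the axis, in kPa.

J = πd⁴/32 = π(0.307)⁴/32 = 8.721×10^-4 m⁴.
Shear stress varies linearly with radius: τ = T·r/J = 1.410e6 × 0.113 / 8.721×10^-4 = 1.827×10^8 Pa.

183000 kPa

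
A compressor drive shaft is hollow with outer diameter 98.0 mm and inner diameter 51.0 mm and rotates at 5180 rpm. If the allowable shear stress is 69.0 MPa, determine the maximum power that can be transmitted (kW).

J = π(d_o⁴ − d_i⁴)/32 = π(0.0980⁴ − 0.0510⁴)/32 = 8.391×10^-6 m⁴.
T_max = τ_allow·J/r = 6.90×10^7 × 8.391×10^-6 / 0.0490 = 11820 N·m.
ω = 2π·5180/60 = 542.4 rad/s, so P_max = T_max·ω = 6.410×10^6 W.

6410 kW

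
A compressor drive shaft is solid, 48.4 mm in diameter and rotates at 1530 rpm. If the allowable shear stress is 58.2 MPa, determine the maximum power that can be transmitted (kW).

208 kW

J = πd⁴/32 = π(0.0484)⁴/32 = 5.387×10^-7 m⁴.
T_max = τ_allow·J/r = 5.82×10^7 × 5.387×10^-7 / 0.0242 = 1296 N·m.
ω = 2π·1530/60 = 160.2 rad/s, so P_max = T_max·ω = 2.076×10^5 W.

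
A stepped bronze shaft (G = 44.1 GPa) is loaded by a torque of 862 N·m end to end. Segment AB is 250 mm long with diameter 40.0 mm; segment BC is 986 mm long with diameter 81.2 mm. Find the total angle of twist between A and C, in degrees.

1.37°

J_AB = π(0.0400)⁴/32 = 2.51×10^-7 m⁴; J_BC = π(0.0812)⁴/32 = 4.27×10^-6 m⁴.
θ = (T/G)·Σ L_i/J_i = (862.0/44.1×10⁹)·(0.250/2.51×10^-7 + 0.986/4.27×10^-6) = 0.02396 rad.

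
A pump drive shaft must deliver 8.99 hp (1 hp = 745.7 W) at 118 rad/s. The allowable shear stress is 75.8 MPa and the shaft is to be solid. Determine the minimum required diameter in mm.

ω = 118 rad/s, so T = P/ω = 8.99×745.7 / 118.0 = 56.81 N·m.
For a solid shaft τ_max = 16T/(πd³), so d = (16T/(π τ_allow))^(1/3) = (16·56.81/(π·7.58×10^7))^(1/3) = 0.01563 m.

15.6 mm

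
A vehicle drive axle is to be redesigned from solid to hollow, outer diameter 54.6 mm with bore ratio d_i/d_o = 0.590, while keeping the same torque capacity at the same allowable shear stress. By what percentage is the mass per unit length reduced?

28.9 %

Equal τ_max and T ⇒ the solid shaft needs d_s³ = d_o³(1−k⁴), so d_s = 54.6·(1−0.590⁴)^(1/3) = 52.30 mm.
Area ratio A_h/A_s = d_o²(1−k²)/d_s² = (1−k²)/(1−k⁴)^(2/3) = 0.7105.
Mass saving = 1 − 0.7105 = 28.9 %.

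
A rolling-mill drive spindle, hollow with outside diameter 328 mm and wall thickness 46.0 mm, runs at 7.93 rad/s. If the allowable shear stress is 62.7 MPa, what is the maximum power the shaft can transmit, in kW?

J = π(d_o⁴ − d_i⁴)/32 = π(0.328⁴ − 0.236⁴)/32 = 8.318×10^-4 m⁴.
T_max = τ_allow·J/r = 6.27×10^7 × 8.318×10^-4 / 0.164 = 318000 N·m.
ω = 7.93 rad/s, so P_max = T_max·ω = 2.522×10^6 W.

2520 kW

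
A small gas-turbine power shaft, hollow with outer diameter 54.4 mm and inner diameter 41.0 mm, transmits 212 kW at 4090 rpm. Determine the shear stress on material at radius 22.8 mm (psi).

ω = 2π·4090/60 = 428.3 rad/s, so T = P/ω = 212×10³ / 428.3 = 495.0 N·m.
J = π(d_o⁴ − d_i⁴)/32 = π(0.0544⁴ − 0.0410⁴)/32 = 5.824×10^-7 m⁴.
Shear stress varies linearly with radius: τ = T·r/J = 495.0 × 0.0228 / 5.824×10^-7 = 1.938×10^7 Pa.

2810 psi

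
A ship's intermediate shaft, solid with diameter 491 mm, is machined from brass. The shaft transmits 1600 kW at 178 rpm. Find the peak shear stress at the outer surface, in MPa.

ω = 2π·178/60 = 18.64 rad/s, so T = P/ω = 1600×10³ / 18.64 = 85840 N·m.
J = πd⁴/32 = π(0.491)⁴/32 = 5.706×10^-3 m⁴.
τ_max = T·r/J = 85840 × 0.245 / 5.706×10^-3 = 3.693×10^6 Pa.

3.69 MPa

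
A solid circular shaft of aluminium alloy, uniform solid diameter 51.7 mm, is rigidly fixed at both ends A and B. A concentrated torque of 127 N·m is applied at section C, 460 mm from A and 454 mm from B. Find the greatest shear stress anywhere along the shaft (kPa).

2360 kPa

With uniform GJ and both ends fixed, compatibility θ_AC = θ_CB gives T_A·a = T_B·b, together with T_A + T_B = T₀.
T_A = T₀·b/(a+b) = 127.0·454/914.0 = 63.08 N·m; T_B = 63.92 N·m.
τ in each portion: τ_AC = 2.32×10^6 Pa, τ_CB = 2.36×10^6 Pa; maximum is in CB.
τ_max = T_CB·r/J = 63.92·0.0259/7.01×10^-7 = 2.356×10^6 Pa.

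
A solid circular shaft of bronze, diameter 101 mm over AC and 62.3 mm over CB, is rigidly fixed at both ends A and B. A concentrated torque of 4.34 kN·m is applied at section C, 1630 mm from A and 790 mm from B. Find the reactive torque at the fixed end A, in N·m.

3340 N·m

Compatibility: T_A·a/J_AC = T_B·b/J_CB with T_A + T_B = T₀.
J_AC = 1.02×10^-5 m⁴, J_CB = 1.48×10^-6 m⁴, so T_A = T₀·(J_AC/a)/((J_AC/a)+(J_CB/b)) = 3342 N·m, T_B = 998.2 N·m.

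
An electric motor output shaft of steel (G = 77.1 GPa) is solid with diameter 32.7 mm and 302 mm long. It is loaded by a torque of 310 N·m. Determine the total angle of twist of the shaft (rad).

J = πd⁴/32 = π(0.0327)⁴/32 = 1.123×10^-7 m⁴.
θ = T·L/(G·J) = 310.0 × 0.302 / (77.1×10⁹ × 1.123×10^-7) = 0.01082 rad.

0.0108 rad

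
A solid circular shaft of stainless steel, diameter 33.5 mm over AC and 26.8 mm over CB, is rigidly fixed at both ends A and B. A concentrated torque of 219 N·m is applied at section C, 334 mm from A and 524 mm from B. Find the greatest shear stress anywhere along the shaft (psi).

Compatibility: T_A·a/J_AC = T_B·b/J_CB with T_A + T_B = T₀.
J_AC = 1.24×10^-7 m⁴, J_CB = 5.06×10^-8 m⁴, so T_A = T₀·(J_AC/a)/((J_AC/a)+(J_CB/b)) = 173.7 N·m, T_B = 45.34 N·m.
τ in each portion: τ_AC = 2.35×10^7 Pa, τ_CB = 1.20×10^7 Pa; maximum is in AC.
τ_max = T_AC·r/J = 173.7·0.0168/1.24×10^-7 = 2.353×10^7 Pa.

3410 psi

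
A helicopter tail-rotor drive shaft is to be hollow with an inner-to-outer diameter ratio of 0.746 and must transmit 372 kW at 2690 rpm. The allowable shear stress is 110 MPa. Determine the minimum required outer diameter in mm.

ω = 2π·2690/60 = 281.7 rad/s, so T = P/ω = 372×10³ / 281.7 = 1321 N·m.
For a hollow shaft with d_i/d_o = 0.746: τ_max = 16T/(π d_o³ (1−k⁴)), so d_o = [16T/(π τ_allow (1−k⁴))]^(1/3) = [16·1321/(π·1.10×10^8·0.6903)]^(1/3) = 0.04458 m.

44.6 mm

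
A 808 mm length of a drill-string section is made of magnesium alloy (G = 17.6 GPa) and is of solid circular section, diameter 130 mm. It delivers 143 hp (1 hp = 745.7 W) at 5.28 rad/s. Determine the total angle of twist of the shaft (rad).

ω = 5.28 rad/s, so T = P/ω = 143×745.7 / 5.280 = 20200 N·m.
J = πd⁴/32 = π(0.130)⁴/32 = 2.804×10^-5 m⁴.
θ = T·L/(G·J) = 20200 × 0.808 / (17.6×10⁹ × 2.804×10^-5) = 0.03307 rad.

0.0331 rad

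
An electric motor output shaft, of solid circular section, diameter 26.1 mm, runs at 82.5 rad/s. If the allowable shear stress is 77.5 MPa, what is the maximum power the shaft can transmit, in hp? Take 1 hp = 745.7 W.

J = πd⁴/32 = π(0.0261)⁴/32 = 4.556×10^-8 m⁴.
T_max = τ_allow·J/r = 7.75×10^7 × 4.556×10^-8 / 0.0131 = 270.6 N·m.
ω = 82.5 rad/s, so P_max = T_max·ω = 2.232×10^4 W.

29.9 hp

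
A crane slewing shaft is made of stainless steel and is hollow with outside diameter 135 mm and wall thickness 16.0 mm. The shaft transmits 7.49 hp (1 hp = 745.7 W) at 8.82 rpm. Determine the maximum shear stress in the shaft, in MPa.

ω = 2π·8.82/60 = 0.9236 rad/s, so T = P/ω = 7.49×745.7 / 0.9236 = 6047 N·m.
J = π(d_o⁴ − d_i⁴)/32 = π(0.135⁴ − 0.103⁴)/32 = 2.156×10^-5 m⁴.
τ_max = T·r/J = 6047 × 0.0675 / 2.156×10^-5 = 1.893×10^7 Pa.

18.9 MPa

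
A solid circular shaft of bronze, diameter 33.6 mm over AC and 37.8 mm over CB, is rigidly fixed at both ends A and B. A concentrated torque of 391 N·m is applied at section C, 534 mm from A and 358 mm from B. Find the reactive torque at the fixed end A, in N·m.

Compatibility: T_A·a/J_AC = T_B·b/J_CB with T_A + T_B = T₀.
J_AC = 1.25×10^-7 m⁴, J_CB = 2.00×10^-7 m⁴, so T_A = T₀·(J_AC/a)/((J_AC/a)+(J_CB/b)) = 115.4 N·m, T_B = 275.6 N·m.

115 N·m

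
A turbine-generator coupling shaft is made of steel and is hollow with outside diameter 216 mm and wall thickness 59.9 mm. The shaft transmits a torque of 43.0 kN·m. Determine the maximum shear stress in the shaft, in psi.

J = π(d_o⁴ − d_i⁴)/32 = π(0.216⁴ − 0.0962⁴)/32 = 2.053×10^-4 m⁴.
τ_max = T·r/J = 43000 × 0.108 / 2.053×10^-4 = 2.262×10^7 Pa.

3280 psi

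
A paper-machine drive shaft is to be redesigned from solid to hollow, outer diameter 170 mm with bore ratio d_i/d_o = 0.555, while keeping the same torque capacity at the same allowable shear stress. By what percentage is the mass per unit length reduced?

26.0 %

Equal τ_max and T ⇒ the solid shaft needs d_s³ = d_o³(1−k⁴), so d_s = 170·(1−0.555⁴)^(1/3) = 164.4 mm.
Area ratio A_h/A_s = d_o²(1−k²)/d_s² = (1−k²)/(1−k⁴)^(2/3) = 0.7395.
Mass saving = 1 − 0.7395 = 26.0 %.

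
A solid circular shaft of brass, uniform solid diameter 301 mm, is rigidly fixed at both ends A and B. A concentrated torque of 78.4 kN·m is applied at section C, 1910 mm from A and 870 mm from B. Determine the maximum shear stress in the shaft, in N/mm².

With uniform GJ and both ends fixed, compatibility θ_AC = θ_CB gives T_A·a = T_B·b, together with T_A + T_B = T₀.
T_A = T₀·b/(a+b) = 78400·870/2780 = 24540 N·m; T_B = 53860 N·m.
τ in each portion: τ_AC = 4.58×10^6 Pa, τ_CB = 1.01×10^7 Pa; maximum is in CB.
τ_max = T_CB·r/J = 53860·0.150/8.06×10^-4 = 1.006×10^7 Pa.

10.1 N/mm²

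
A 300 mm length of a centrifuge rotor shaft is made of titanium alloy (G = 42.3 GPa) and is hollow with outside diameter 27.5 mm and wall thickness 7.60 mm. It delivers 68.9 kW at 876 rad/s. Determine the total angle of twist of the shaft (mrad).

10.3 mrad

ω = 876 rad/s, so T = P/ω = 68.9×10³ / 876.0 = 78.65 N·m.
J = π(d_o⁴ − d_i⁴)/32 = π(0.0275⁴ − 0.0123⁴)/32 = 5.390×10^-8 m⁴.
θ = T·L/(G·J) = 78.65 × 0.300 / (42.3×10⁹ × 5.390×10^-8) = 0.01035 rad.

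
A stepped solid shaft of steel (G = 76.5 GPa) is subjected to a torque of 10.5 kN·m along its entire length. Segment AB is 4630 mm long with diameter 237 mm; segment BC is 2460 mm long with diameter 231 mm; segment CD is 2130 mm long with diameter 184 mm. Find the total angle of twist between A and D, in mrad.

5.86 mrad

J_AB = π(0.237)⁴/32 = 3.10×10^-4 m⁴; J_BC = π(0.231)⁴/32 = 2.80×10^-4 m⁴; J_CD = π(0.184)⁴/32 = 1.13×10^-4 m⁴.
θ = (T/G)·Σ L_i/J_i = (10500/76.5×10⁹)·(4.63/3.10×10^-4 + 2.46/2.80×10^-4 + 2.13/1.13×10^-4) = 5.858×10^-3 rad.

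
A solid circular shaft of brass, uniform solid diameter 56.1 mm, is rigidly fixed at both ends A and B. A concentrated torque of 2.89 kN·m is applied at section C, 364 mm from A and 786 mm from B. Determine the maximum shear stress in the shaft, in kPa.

With uniform GJ and both ends fixed, compatibility θ_AC = θ_CB gives T_A·a = T_B·b, together with T_A + T_B = T₀.
T_A = T₀·b/(a+b) = 2890·786/1150 = 1975 N·m; T_B = 914.7 N·m.
τ in each portion: τ_AC = 5.70×10^7 Pa, τ_CB = 2.64×10^7 Pa; maximum is in AC.
τ_max = T_AC·r/J = 1975·0.0281/9.72×10^-7 = 5.698×10^7 Pa.

57000 kPa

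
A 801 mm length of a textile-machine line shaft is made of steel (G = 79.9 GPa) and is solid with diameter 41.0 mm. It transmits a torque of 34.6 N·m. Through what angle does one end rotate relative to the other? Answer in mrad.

1.25 mrad

J = πd⁴/32 = π(0.0410)⁴/32 = 2.774×10^-7 m⁴.
θ = T·L/(G·J) = 34.60 × 0.801 / (79.9×10⁹ × 2.774×10^-7) = 1.250×10^-3 rad.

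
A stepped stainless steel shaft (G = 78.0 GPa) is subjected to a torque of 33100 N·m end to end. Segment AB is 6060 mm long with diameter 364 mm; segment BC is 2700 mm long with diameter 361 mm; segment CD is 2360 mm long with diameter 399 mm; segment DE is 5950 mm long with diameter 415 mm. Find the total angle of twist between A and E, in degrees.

0.198°

J_AB = π(0.364)⁴/32 = 1.72×10^-3 m⁴; J_BC = π(0.361)⁴/32 = 1.67×10^-3 m⁴; J_CD = π(0.399)⁴/32 = 2.49×10^-3 m⁴; J_DE = π(0.415)⁴/32 = 2.91×10^-3 m⁴.
θ = (T/G)·Σ L_i/J_i = (33100/78.0×10⁹)·(6.06/1.72×10^-3 + 2.70/1.67×10^-3 + 2.36/2.49×10^-3 + 5.95/2.91×10^-3) = 3.449×10^-3 rad.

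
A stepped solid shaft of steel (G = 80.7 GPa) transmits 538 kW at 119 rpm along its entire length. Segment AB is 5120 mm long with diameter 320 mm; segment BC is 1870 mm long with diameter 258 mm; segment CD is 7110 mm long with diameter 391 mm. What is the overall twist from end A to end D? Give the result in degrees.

ω = 2π·119/60 = 12.46 rad/s, so T = P/ω = 538×10³ / 12.46 = 43170 N·m.
J_AB = π(0.320)⁴/32 = 1.03×10^-3 m⁴; J_BC = π(0.258)⁴/32 = 4.35×10^-4 m⁴; J_CD = π(0.391)⁴/32 = 2.29×10^-3 m⁴.
θ = (T/G)·Σ L_i/J_i = (43170/80.7×10⁹)·(5.12/1.03×10^-3 + 1.87/4.35×10^-4 + 7.11/2.29×10^-3) = 6.618×10^-3 rad.

0.379°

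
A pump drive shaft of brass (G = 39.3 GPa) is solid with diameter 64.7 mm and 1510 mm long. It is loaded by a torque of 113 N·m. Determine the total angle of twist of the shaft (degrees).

0.145°

J = πd⁴/32 = π(0.0647)⁴/32 = 1.720×10^-6 m⁴.
θ = T·L/(G·J) = 113.0 × 1.51 / (39.3×10⁹ × 1.720×10^-6) = 2.524×10^-3 rad.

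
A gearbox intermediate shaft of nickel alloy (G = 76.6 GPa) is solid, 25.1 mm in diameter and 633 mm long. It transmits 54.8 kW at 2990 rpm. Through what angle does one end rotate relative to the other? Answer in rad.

ω = 2π·2990/60 = 313.1 rad/s, so T = P/ω = 54.8×10³ / 313.1 = 175.0 N·m.
J = πd⁴/32 = π(0.0251)⁴/32 = 3.897×10^-8 m⁴.
θ = T·L/(G·J) = 175.0 × 0.633 / (76.6×10⁹ × 3.897×10^-8) = 0.03712 rad.

0.0371 rad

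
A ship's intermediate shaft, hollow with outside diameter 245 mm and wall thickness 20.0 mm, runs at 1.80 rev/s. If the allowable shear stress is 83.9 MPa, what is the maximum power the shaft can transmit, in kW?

1400 kW

J = π(d_o⁴ − d_i⁴)/32 = π(0.245⁴ − 0.205⁴)/32 = 1.803×10^-4 m⁴.
T_max = τ_allow·J/r = 8.39×10^7 × 1.803×10^-4 / 0.122 = 123500 N·m.
ω = 2π·1.80 = 11.31 rad/s, so P_max = T_max·ω = 1.397×10^6 W.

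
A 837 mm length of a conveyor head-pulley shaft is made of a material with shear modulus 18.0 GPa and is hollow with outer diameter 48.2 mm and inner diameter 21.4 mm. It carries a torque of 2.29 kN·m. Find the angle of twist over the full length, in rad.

J = π(d_o⁴ − d_i⁴)/32 = π(0.0482⁴ − 0.0214⁴)/32 = 5.093×10^-7 m⁴.
θ = T·L/(G·J) = 2290 × 0.837 / (18.0×10⁹ × 5.093×10^-7) = 0.2091 rad.

0.209 rad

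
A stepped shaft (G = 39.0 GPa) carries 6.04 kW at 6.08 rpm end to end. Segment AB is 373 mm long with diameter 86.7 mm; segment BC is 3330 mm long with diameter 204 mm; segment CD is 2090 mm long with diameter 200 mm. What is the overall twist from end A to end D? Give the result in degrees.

1.40°

ω = 2π·6.08/60 = 0.6367 rad/s, so T = P/ω = 6.04×10³ / 0.6367 = 9486 N·m.
J_AB = π(0.0867)⁴/32 = 5.55×10^-6 m⁴; J_BC = π(0.204)⁴/32 = 1.70×10^-4 m⁴; J_CD = π(0.200)⁴/32 = 1.57×10^-4 m⁴.
θ = (T/G)·Σ L_i/J_i = (9486/39.0×10⁹)·(0.373/5.55×10^-6 + 3.33/1.70×10^-4 + 2.09/1.57×10^-4) = 0.02436 rad.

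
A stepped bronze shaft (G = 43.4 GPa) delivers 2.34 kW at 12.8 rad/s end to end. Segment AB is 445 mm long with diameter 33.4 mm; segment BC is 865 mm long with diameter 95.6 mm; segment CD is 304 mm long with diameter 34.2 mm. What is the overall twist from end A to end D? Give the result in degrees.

1.45°

ω = 12.8 rad/s, so T = P/ω = 2.34×10³ / 12.80 = 182.8 N·m.
J_AB = π(0.0334)⁴/32 = 1.22×10^-7 m⁴; J_BC = π(0.0956)⁴/32 = 8.20×10^-6 m⁴; J_CD = π(0.0342)⁴/32 = 1.34×10^-7 m⁴.
θ = (T/G)·Σ L_i/J_i = (182.8/43.4×10⁹)·(0.445/1.22×10^-7 + 0.865/8.20×10^-6 + 0.304/1.34×10^-7) = 0.02532 rad.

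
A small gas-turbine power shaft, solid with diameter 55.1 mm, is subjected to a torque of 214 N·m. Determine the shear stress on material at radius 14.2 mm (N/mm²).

3.36 N/mm²

J = πd⁴/32 = π(0.0551)⁴/32 = 9.049×10^-7 m⁴.
Shear stress varies linearly with radius: τ = T·r/J = 214.0 × 0.0142 / 9.049×10^-7 = 3.358×10^6 Pa.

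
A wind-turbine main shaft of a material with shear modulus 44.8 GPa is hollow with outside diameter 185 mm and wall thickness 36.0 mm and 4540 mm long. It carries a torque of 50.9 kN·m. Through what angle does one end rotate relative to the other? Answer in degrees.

J = π(d_o⁴ − d_i⁴)/32 = π(0.185⁴ − 0.113⁴)/32 = 9.899×10^-5 m⁴.
θ = T·L/(G·J) = 50900 × 4.54 / (44.8×10⁹ × 9.899×10^-5) = 0.05211 rad.

2.99°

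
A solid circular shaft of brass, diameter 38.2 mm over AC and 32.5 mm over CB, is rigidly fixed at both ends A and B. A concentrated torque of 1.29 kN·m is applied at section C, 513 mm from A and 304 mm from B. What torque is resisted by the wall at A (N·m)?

Compatibility: T_A·a/J_AC = T_B·b/J_CB with T_A + T_B = T₀.
J_AC = 2.09×10^-7 m⁴, J_CB = 1.10×10^-7 m⁴, so T_A = T₀·(J_AC/a)/((J_AC/a)+(J_CB/b)) = 684.7 N·m, T_B = 605.3 N·m.

685 N·m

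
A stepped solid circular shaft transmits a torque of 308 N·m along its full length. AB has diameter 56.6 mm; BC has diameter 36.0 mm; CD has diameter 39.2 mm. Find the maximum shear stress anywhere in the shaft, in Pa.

3.36e7 Pa

Under the same torque, τ_max = 16T/(πd³) is largest where d is smallest — segment BC (d = 36.0 mm).
τ_max = 16·308.0/(π·(0.0360)³) = 3.362×10^7 Pa.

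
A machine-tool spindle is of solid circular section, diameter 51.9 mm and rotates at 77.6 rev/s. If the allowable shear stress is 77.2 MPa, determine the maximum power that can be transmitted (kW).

J = πd⁴/32 = π(0.0519)⁴/32 = 7.123×10^-7 m⁴.
T_max = τ_allow·J/r = 7.72×10^7 × 7.123×10^-7 / 0.0260 = 2119 N·m.
ω = 2π·77.6 = 487.6 rad/s, so P_max = T_max·ω = 1.033×10^6 W.

1030 kW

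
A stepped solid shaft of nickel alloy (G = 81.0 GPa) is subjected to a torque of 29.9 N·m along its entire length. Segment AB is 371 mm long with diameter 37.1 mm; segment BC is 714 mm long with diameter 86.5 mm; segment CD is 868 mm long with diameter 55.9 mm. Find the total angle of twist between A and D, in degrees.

0.0641°

J_AB = π(0.0371)⁴/32 = 1.86×10^-7 m⁴; J_BC = π(0.0865)⁴/32 = 5.50×10^-6 m⁴; J_CD = π(0.0559)⁴/32 = 9.59×10^-7 m⁴.
θ = (T/G)·Σ L_i/J_i = (29.90/81.0×10⁹)·(0.371/1.86×10^-7 + 0.714/5.50×10^-6 + 0.868/9.59×10^-7) = 1.119×10^-3 rad.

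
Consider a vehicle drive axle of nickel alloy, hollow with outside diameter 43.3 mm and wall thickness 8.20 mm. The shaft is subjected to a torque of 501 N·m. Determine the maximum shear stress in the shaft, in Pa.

J = π(d_o⁴ − d_i⁴)/32 = π(0.0433⁴ − 0.0269⁴)/32 = 2.937×10^-7 m⁴.
τ_max = T·r/J = 501.0 × 0.0216 / 2.937×10^-7 = 3.693×10^7 Pa.

3.69e7 Pa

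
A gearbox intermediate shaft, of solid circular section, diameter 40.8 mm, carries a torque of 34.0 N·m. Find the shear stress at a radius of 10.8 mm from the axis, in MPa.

1.35 MPa

J = πd⁴/32 = π(0.0408)⁴/32 = 2.720×10^-7 m⁴.
Shear stress varies linearly with radius: τ = T·r/J = 34.00 × 0.0108 / 2.720×10^-7 = 1.350×10^6 Pa.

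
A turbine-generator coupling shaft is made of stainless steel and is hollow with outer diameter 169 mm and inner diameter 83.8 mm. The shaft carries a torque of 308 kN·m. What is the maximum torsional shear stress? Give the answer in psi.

J = π(d_o⁴ − d_i⁴)/32 = π(0.169⁴ − 0.0838⁴)/32 = 7.524×10^-5 m⁴.
τ_max = T·r/J = 308000 × 0.0845 / 7.524×10^-5 = 3.459×10^8 Pa.

50200 psi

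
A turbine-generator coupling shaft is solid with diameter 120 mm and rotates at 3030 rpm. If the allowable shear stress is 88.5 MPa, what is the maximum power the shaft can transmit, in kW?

J = πd⁴/32 = π(0.120)⁴/32 = 2.036×10^-5 m⁴.
T_max = τ_allow·J/r = 8.85×10^7 × 2.036×10^-5 / 0.0600 = 30030 N·m.
ω = 2π·3030/60 = 317.3 rad/s, so P_max = T_max·ω = 9.528×10^6 W.

9530 kW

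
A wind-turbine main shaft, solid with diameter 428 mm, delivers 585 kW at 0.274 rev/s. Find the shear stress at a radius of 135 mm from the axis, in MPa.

ω = 2π·0.274 = 1.722 rad/s, so T = P/ω = 585×10³ / 1.722 = 339800 N·m.
J = πd⁴/32 = π(0.428)⁴/32 = 3.294×10^-3 m⁴.
Shear stress varies linearly with radius: τ = T·r/J = 339800 × 0.135 / 3.294×10^-3 = 1.392×10^7 Pa.

13.9 MPa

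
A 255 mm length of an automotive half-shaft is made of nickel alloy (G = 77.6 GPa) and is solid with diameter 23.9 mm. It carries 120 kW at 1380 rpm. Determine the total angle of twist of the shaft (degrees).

ω = 2π·1380/60 = 144.5 rad/s, so T = P/ω = 120×10³ / 144.5 = 830.4 N·m.
J = πd⁴/32 = π(0.0239)⁴/32 = 3.203×10^-8 m⁴.
θ = T·L/(G·J) = 830.4 × 0.255 / (77.6×10⁹ × 3.203×10^-8) = 0.08518 rad.

4.88°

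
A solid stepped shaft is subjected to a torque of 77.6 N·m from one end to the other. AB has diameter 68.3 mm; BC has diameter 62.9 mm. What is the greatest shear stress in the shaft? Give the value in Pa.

1.59e6 Pa

Under the same torque, τ_max = 16T/(πd³) is largest where d is smallest — segment BC (d = 62.9 mm).
τ_max = 16·77.60/(π·(0.0629)³) = 1.588×10^6 Pa.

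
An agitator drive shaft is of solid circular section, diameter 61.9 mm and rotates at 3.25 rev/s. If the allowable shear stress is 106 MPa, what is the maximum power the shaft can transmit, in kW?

J = πd⁴/32 = π(0.0619)⁴/32 = 1.441×10^-6 m⁴.
T_max = τ_allow·J/r = 1.06×10^8 × 1.441×10^-6 / 0.0309 = 4936 N·m.
ω = 2π·3.25 = 20.42 rad/s, so P_max = T_max·ω = 1.008×10^5 W.

101 kW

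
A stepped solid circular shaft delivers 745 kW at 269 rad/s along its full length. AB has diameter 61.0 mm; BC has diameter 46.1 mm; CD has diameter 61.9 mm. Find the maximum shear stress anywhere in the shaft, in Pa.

1.44e8 Pa

ω = 269 rad/s, so T = P/ω = 745×10³ / 269.0 = 2770 N·m.
Under the same torque, τ_max = 16T/(πd³) is largest where d is smallest — segment BC (d = 46.1 mm).
τ_max = 16·2770/(π·(0.0461)³) = 1.440×10^8 Pa.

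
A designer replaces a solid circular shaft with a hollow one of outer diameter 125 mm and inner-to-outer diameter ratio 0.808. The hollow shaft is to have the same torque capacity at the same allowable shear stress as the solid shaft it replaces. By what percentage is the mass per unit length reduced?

Equal τ_max and T ⇒ the solid shaft needs d_s³ = d_o³(1−k⁴), so d_s = 125·(1−0.808⁴)^(1/3) = 103.9 mm.
Area ratio A_h/A_s = d_o²(1−k²)/d_s² = (1−k²)/(1−k⁴)^(2/3) = 0.5027.
Mass saving = 1 − 0.5027 = 49.7 %.

49.7 %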